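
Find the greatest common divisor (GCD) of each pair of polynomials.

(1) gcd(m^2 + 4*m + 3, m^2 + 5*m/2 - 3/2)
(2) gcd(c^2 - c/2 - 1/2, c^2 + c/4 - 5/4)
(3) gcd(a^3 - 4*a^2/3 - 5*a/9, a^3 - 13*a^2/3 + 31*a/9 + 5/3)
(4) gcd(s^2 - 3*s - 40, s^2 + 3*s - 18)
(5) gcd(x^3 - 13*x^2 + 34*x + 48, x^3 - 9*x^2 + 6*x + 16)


(1) = m + 3
(2) = gcd((c - 1)*(c + 1/2), (c - 1)*(c + 5/4)) = c - 1
(3) = gcd(a*(a - 5/3)*(a + 1/3), (a - 3)*(a - 5/3)*(a + 1/3)) = a^2 - 4*a/3 - 5/9
(4) = 1
(5) = gcd((x - 8)*(x - 6)*(x + 1), (x - 8)*(x - 2)*(x + 1)) = x^2 - 7*x - 8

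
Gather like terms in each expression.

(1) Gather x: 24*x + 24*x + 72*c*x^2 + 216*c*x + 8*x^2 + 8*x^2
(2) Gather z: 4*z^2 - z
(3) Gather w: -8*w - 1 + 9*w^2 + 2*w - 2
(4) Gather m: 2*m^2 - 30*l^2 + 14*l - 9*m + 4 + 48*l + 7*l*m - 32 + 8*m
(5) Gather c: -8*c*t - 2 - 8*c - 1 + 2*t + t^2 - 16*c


(1) = x^2*(72*c + 16) + x*(216*c + 48)
(2) = 4*z^2 - z
(3) = 9*w^2 - 6*w - 3
(4) = -30*l^2 + 62*l + 2*m^2 + m*(7*l - 1) - 28
(5) = c*(-8*t - 24) + t^2 + 2*t - 3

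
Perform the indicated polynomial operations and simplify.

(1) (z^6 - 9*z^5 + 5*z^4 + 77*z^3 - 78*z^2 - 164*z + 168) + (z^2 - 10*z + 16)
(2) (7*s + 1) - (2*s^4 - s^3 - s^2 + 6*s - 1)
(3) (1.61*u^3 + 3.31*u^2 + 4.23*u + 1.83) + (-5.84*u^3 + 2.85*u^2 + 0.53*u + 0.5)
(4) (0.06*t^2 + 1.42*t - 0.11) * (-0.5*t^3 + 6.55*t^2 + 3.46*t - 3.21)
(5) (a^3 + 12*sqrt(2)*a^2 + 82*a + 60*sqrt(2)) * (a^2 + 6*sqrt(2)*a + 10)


(1) = z^6 - 9*z^5 + 5*z^4 + 77*z^3 - 77*z^2 - 174*z + 184
(2) = -2*s^4 + s^3 + s^2 + s + 2
(3) = -4.23*u^3 + 6.16*u^2 + 4.76*u + 2.33
(4) = -0.03*t^5 - 0.317*t^4 + 9.5636*t^3 + 4.0001*t^2 - 4.9388*t + 0.3531
(5) = a^5 + 18*sqrt(2)*a^4 + 236*a^3 + 672*sqrt(2)*a^2 + 1540*a + 600*sqrt(2)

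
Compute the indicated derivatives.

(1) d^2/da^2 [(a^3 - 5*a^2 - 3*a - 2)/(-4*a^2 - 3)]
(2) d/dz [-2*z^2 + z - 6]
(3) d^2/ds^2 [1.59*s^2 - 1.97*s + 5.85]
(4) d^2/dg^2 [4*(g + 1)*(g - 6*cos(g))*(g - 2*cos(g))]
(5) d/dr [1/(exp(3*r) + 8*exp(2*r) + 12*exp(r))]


(1) = 6*(20*a^3 - 28*a^2 - 45*a + 7)/(64*a^6 + 144*a^4 + 108*a^2 + 27)
(2) = 1 - 4*z
(3) = 3.18000000000000
(4) = 32*g^2*cos(g) + 128*g*sin(g) + 32*g*cos(g) - 96*g*cos(2*g) + 24*g - 96*sqrt(2)*sin(2*g + pi/4) - 64*sqrt(2)*cos(g + pi/4) + 8
(5) = (-3*exp(2*r) - 16*exp(r) - 12)*exp(-r)/(exp(2*r) + 8*exp(r) + 12)^2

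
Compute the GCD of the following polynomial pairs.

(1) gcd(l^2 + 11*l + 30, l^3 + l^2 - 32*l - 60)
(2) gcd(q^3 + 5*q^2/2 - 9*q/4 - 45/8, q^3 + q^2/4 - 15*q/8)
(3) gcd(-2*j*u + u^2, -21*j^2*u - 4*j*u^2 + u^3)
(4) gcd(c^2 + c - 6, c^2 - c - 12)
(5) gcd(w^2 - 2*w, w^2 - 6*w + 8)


(1) = gcd((l + 5)*(l + 6), (l - 6)*(l + 2)*(l + 5)) = l + 5
(2) = q + 3/2
(3) = u
(4) = gcd((c - 2)*(c + 3), (c - 4)*(c + 3)) = c + 3
(5) = w - 2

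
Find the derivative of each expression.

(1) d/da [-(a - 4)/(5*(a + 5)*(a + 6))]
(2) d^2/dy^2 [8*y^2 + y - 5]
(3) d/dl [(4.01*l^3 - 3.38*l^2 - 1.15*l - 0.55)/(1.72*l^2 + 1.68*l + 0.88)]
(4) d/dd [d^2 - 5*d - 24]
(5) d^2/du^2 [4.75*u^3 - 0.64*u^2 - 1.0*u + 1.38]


(1) = (a^2 - 8*a - 74)/(5*(a^4 + 22*a^3 + 181*a^2 + 660*a + 900))
(2) = 16
(3) = (6.8972*l^4 + 13.4736*l^3 + 6.886*l^2 - 4.0568*l - 0.088)/(2.9584*l^4 + 5.7792*l^3 + 5.8496*l^2 + 2.9568*l + 0.7744)
(4) = 2*d - 5
(5) = 28.5*u - 1.28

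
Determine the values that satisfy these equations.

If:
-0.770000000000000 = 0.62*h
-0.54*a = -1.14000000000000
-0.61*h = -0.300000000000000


Then:
No Solution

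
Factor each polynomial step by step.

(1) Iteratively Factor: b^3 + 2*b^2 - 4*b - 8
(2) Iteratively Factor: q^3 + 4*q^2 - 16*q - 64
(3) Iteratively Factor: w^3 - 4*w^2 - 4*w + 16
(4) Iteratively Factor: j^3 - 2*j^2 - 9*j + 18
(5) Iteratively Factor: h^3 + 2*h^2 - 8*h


(1) = (b - 2)*(b^2 + 4*b + 4) = (b - 2)*(b + 2)*(b + 2)
(2) = (q + 4)*(q^2 - 16) = (q - 4)*(q + 4)*(q + 4)
(3) = (w + 2)*(w^2 - 6*w + 8) = (w - 2)*(w + 2)*(w - 4)
(4) = (j + 3)*(j^2 - 5*j + 6) = (j - 2)*(j + 3)*(j - 3)
(5) = (h + 4)*(h^2 - 2*h) = h*(h + 4)*(h - 2)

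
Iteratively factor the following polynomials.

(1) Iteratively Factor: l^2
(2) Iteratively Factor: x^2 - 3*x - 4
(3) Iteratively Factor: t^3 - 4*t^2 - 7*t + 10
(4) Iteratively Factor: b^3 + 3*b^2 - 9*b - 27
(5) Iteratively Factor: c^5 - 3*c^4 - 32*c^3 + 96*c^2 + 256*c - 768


(1) = (l)*(l)
(2) = (x - 4)*(x + 1)
(3) = (t + 2)*(t^2 - 6*t + 5) = (t - 1)*(t + 2)*(t - 5)
(4) = (b + 3)*(b^2 - 9) = (b - 3)*(b + 3)*(b + 3)
(5) = (c - 4)*(c^4 + c^3 - 28*c^2 - 16*c + 192) = (c - 4)*(c + 4)*(c^3 - 3*c^2 - 16*c + 48) = (c - 4)^2*(c + 4)*(c^2 + c - 12) = (c - 4)^2*(c + 4)^2*(c - 3)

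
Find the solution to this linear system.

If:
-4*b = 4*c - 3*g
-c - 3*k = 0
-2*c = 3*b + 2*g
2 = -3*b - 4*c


Then:
b = 14/13
c = -17/13
g = -4/13
k = 17/39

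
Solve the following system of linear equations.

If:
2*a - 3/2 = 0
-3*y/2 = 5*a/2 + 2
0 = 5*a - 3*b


Then:
a = 3/4
b = 5/4
y = -31/12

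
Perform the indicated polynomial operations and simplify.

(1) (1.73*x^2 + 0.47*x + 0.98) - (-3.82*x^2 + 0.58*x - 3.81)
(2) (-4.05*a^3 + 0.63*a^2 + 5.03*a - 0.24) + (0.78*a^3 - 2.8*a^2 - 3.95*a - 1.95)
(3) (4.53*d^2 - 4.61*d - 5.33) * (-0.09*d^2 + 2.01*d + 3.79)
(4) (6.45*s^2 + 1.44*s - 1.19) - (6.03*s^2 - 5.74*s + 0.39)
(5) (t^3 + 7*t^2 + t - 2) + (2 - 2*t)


(1) = 5.55*x^2 - 0.11*x + 4.79
(2) = -3.27*a^3 - 2.17*a^2 + 1.08*a - 2.19
(3) = -0.4077*d^4 + 9.5202*d^3 + 8.3823*d^2 - 28.1852*d - 20.2007
(4) = 0.42*s^2 + 7.18*s - 1.58
(5) = t^3 + 7*t^2 - t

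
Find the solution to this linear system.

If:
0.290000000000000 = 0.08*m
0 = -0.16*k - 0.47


Then:
k = -2.94
m = 3.62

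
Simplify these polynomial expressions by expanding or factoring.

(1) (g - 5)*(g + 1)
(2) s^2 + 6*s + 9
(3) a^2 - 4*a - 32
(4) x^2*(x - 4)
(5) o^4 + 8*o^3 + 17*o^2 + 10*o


(1) = g^2 - 4*g - 5
(2) = (s + 3)^2
(3) = (a - 8)*(a + 4)
(4) = x^3 - 4*x^2
(5) = o*(o + 1)*(o + 2)*(o + 5)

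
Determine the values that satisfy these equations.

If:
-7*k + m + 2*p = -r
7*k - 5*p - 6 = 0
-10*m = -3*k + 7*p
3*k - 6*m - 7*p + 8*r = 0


Then:
k = -99/227
m = 258/227
p = -411/227
r = -129/227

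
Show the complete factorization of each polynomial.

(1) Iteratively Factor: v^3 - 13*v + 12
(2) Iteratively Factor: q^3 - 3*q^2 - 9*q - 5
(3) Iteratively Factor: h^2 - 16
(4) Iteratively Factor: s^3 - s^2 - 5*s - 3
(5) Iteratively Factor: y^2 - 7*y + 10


(1) = (v - 3)*(v^2 + 3*v - 4) = (v - 3)*(v + 4)*(v - 1)
(2) = (q + 1)*(q^2 - 4*q - 5) = (q + 1)^2*(q - 5)
(3) = (h - 4)*(h + 4)
(4) = (s + 1)*(s^2 - 2*s - 3) = (s + 1)^2*(s - 3)
(5) = (y - 2)*(y - 5)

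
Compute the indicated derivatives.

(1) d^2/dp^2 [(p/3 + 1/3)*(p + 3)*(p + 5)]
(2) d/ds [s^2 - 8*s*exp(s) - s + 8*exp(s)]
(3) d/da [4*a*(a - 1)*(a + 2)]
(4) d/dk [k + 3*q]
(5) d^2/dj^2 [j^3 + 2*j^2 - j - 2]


(1) = 2*p + 6
(2) = -8*s*exp(s) + 2*s - 1
(3) = 12*a^2 + 8*a - 8
(4) = 1
(5) = 6*j + 4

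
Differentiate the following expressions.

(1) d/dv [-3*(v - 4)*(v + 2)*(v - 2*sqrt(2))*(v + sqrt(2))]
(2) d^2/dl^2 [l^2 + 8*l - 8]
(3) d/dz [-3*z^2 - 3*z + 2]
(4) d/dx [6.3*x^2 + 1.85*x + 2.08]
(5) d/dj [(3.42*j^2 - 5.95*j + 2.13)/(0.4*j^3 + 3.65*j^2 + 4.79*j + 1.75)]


(1) = -12*v^3 + 9*sqrt(2)*v^2 + 18*v^2 - 12*sqrt(2)*v + 72*v - 24*sqrt(2) - 24
(2) = 2
(3) = -6*z - 3
(4) = 12.6*x + 1.85
(5) = (-1.368*j^4 + 4.76*j^3 + 35.5433*j^2 - 3.579*j - 20.6152)/(0.16*j^6 + 2.92*j^5 + 17.1545*j^4 + 36.367*j^3 + 35.7191*j^2 + 16.765*j + 3.0625)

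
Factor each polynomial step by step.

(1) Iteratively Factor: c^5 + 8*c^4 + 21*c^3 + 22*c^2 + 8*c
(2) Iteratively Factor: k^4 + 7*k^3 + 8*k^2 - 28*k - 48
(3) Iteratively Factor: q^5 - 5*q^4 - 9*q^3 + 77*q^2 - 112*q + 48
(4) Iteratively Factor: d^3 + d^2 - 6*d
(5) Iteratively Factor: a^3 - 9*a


(1) = (c + 1)*(c^4 + 7*c^3 + 14*c^2 + 8*c) = (c + 1)*(c + 2)*(c^3 + 5*c^2 + 4*c) = (c + 1)^2*(c + 2)*(c^2 + 4*c) = (c + 1)^2*(c + 2)*(c + 4)*(c)
(2) = (k - 2)*(k^3 + 9*k^2 + 26*k + 24) = (k - 2)*(k + 2)*(k^2 + 7*k + 12) = (k - 2)*(k + 2)*(k + 4)*(k + 3)
(3) = (q - 4)*(q^4 - q^3 - 13*q^2 + 25*q - 12) = (q - 4)*(q - 1)*(q^3 - 13*q + 12) = (q - 4)*(q - 3)*(q - 1)*(q^2 + 3*q - 4) = (q - 4)*(q - 3)*(q - 1)*(q + 4)*(q - 1)
(4) = (d + 3)*(d^2 - 2*d) = d*(d + 3)*(d - 2)
(5) = (a - 3)*(a^2 + 3*a) = (a - 3)*(a + 3)*(a)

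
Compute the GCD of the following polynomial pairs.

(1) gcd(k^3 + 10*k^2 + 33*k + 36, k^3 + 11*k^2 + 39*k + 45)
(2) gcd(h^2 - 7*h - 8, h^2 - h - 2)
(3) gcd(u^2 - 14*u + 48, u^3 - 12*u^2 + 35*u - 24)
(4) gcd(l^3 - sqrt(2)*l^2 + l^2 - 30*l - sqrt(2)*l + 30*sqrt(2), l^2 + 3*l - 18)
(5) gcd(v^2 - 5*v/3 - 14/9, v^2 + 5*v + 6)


(1) = k^2 + 6*k + 9
(2) = h + 1
(3) = u - 8
(4) = gcd((l - 5)*(l + 6)*(l - sqrt(2)), (l - 3)*(l + 6)) = l + 6
(5) = gcd((v - 7/3)*(v + 2/3), (v + 2)*(v + 3)) = 1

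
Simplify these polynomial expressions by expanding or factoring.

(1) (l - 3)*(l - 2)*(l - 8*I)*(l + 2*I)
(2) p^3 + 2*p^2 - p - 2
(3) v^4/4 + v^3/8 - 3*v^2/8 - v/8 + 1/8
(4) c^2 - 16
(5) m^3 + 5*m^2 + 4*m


(1) = l^4 - 5*l^3 - 6*I*l^3 + 22*l^2 + 30*I*l^2 - 80*l - 36*I*l + 96
(2) = (p - 1)*(p + 1)*(p + 2)
(3) = (v/4 + 1/4)*(v - 1)*(v - 1/2)*(v + 1)
(4) = (c - 4)*(c + 4)
(5) = m*(m + 1)*(m + 4)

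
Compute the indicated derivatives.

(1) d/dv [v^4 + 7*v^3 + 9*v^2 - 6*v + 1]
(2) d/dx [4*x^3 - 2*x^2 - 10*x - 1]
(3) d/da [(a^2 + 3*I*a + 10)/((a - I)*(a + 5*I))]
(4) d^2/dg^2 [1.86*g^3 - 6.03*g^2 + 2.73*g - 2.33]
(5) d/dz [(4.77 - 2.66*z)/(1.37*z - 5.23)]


(1) = 4*v^3 + 21*v^2 + 18*v - 6
(2) = 12*x^2 - 4*x - 10
(3) = I/(a^2 - 2*I*a - 1)
(4) = 11.16*g - 12.06
(5) = (10.106353*z - 38.581187)/(1.37*z - 5.23)^3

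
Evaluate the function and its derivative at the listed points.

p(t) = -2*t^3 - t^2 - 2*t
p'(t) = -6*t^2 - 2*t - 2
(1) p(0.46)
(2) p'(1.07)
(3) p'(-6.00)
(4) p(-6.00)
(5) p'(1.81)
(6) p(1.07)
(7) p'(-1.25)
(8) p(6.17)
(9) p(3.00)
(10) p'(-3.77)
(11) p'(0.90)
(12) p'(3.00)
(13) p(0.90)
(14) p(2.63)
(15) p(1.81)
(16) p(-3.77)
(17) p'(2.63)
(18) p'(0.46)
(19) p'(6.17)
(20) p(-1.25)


(1) = -1.33
(2) = -11.01
(3) = -206.00
(4) = 408.00
(5) = -25.28
(6) = -5.73
(7) = -8.88
(8) = -520.18
(9) = -69.00
(10) = -79.74
(11) = -8.66
(12) = -62.00
(13) = -4.07
(14) = -48.56
(15) = -18.76
(16) = 100.49
(17) = -48.76
(18) = -4.19
(19) = -242.75
(20) = 4.84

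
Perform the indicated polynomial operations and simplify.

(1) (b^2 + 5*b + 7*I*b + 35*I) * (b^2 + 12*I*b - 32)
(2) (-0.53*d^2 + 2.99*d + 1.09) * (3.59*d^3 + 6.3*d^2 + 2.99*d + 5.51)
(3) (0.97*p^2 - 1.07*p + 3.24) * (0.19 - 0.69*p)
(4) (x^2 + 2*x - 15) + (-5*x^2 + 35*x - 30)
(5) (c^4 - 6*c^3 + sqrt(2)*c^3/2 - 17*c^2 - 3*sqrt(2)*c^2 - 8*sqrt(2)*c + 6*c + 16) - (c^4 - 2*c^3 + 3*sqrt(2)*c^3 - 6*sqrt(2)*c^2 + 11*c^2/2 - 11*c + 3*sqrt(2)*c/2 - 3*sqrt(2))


(1) = b^4 + 5*b^3 + 19*I*b^3 - 116*b^2 + 95*I*b^2 - 580*b - 224*I*b - 1120*I
(2) = -1.9027*d^5 + 7.3951*d^4 + 21.1654*d^3 + 12.8868*d^2 + 19.734*d + 6.0059
(3) = -0.6693*p^3 + 0.9226*p^2 - 2.4389*p + 0.6156
(4) = -4*x^2 + 37*x - 45
(5) = -4*c^3 - 5*sqrt(2)*c^3/2 - 45*c^2/2 + 3*sqrt(2)*c^2 - 19*sqrt(2)*c/2 + 17*c + 3*sqrt(2) + 16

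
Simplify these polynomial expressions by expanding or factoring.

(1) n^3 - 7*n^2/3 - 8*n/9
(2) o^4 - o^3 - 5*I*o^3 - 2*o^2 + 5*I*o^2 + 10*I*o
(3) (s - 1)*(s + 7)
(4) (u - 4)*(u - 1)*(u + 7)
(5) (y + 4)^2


(1) = n*(n - 8/3)*(n + 1/3)
(2) = o*(o - 2)*(o + 1)*(o - 5*I)
(3) = s^2 + 6*s - 7
(4) = u^3 + 2*u^2 - 31*u + 28
(5) = y^2 + 8*y + 16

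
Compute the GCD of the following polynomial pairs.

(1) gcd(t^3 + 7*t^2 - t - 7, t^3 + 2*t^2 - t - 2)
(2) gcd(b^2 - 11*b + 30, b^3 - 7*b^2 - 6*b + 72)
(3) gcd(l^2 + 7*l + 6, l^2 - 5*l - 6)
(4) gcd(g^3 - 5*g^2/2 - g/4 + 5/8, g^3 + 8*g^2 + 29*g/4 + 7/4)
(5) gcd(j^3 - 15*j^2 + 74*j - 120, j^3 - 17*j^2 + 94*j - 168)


(1) = t^2 - 1
(2) = b - 6
(3) = gcd((l + 1)*(l + 6), (l - 6)*(l + 1)) = l + 1
(4) = g + 1/2
(5) = j^2 - 10*j + 24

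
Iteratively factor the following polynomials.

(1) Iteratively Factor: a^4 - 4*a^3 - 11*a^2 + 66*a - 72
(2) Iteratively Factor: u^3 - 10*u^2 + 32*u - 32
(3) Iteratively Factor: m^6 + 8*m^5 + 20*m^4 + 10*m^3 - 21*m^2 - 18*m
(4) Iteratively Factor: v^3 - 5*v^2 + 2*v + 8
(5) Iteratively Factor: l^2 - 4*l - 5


(1) = (a + 4)*(a^3 - 8*a^2 + 21*a - 18) = (a - 3)*(a + 4)*(a^2 - 5*a + 6) = (a - 3)*(a - 2)*(a + 4)*(a - 3)
(2) = (u - 2)*(u^2 - 8*u + 16) = (u - 4)*(u - 2)*(u - 4)
(3) = (m + 3)*(m^5 + 5*m^4 + 5*m^3 - 5*m^2 - 6*m) = (m + 1)*(m + 3)*(m^4 + 4*m^3 + m^2 - 6*m) = (m + 1)*(m + 2)*(m + 3)*(m^3 + 2*m^2 - 3*m) = m*(m + 1)*(m + 2)*(m + 3)*(m^2 + 2*m - 3) = m*(m + 1)*(m + 2)*(m + 3)^2*(m - 1)
(4) = (v - 4)*(v^2 - v - 2) = (v - 4)*(v + 1)*(v - 2)
(5) = (l - 5)*(l + 1)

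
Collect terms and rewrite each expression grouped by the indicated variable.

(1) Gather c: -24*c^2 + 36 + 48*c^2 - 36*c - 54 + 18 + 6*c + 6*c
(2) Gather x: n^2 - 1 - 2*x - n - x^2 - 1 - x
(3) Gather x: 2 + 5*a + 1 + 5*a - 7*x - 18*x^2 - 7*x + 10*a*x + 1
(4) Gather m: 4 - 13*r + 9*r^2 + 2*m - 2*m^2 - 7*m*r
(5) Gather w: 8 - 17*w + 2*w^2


(1) = 24*c^2 - 24*c
(2) = n^2 - n - x^2 - 3*x - 2
(3) = 10*a - 18*x^2 + x*(10*a - 14) + 4
(4) = -2*m^2 + m*(2 - 7*r) + 9*r^2 - 13*r + 4
(5) = 2*w^2 - 17*w + 8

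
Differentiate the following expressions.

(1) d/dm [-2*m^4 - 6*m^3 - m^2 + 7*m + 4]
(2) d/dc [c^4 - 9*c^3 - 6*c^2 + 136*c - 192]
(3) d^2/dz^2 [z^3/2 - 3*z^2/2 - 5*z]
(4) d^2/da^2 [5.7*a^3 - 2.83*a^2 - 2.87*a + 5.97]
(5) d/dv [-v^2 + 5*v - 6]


(1) = -8*m^3 - 18*m^2 - 2*m + 7
(2) = 4*c^3 - 27*c^2 - 12*c + 136
(3) = 3*z - 3
(4) = 34.2*a - 5.66
(5) = 5 - 2*v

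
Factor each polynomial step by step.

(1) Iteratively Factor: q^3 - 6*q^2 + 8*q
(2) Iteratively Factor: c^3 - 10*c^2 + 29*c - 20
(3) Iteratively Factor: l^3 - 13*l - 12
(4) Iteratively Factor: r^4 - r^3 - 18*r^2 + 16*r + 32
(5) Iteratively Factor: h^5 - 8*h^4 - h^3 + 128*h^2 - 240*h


(1) = (q)*(q^2 - 6*q + 8) = q*(q - 2)*(q - 4)
(2) = (c - 5)*(c^2 - 5*c + 4) = (c - 5)*(c - 4)*(c - 1)
(3) = (l + 1)*(l^2 - l - 12) = (l - 4)*(l + 1)*(l + 3)
(4) = (r - 4)*(r^3 + 3*r^2 - 6*r - 8) = (r - 4)*(r + 1)*(r^2 + 2*r - 8) = (r - 4)*(r - 2)*(r + 1)*(r + 4)
(5) = (h + 4)*(h^4 - 12*h^3 + 47*h^2 - 60*h) = h*(h + 4)*(h^3 - 12*h^2 + 47*h - 60) = h*(h - 5)*(h + 4)*(h^2 - 7*h + 12) = h*(h - 5)*(h - 4)*(h + 4)*(h - 3)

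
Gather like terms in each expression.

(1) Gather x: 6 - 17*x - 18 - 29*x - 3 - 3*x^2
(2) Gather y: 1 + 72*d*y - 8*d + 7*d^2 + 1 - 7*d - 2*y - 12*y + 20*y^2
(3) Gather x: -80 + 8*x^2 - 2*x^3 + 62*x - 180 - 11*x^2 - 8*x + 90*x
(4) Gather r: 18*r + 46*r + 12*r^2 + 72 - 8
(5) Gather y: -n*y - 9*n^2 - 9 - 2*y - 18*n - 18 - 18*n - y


(1) = -3*x^2 - 46*x - 15
(2) = 7*d^2 - 15*d + 20*y^2 + y*(72*d - 14) + 2
(3) = -2*x^3 - 3*x^2 + 144*x - 260
(4) = 12*r^2 + 64*r + 64
(5) = -9*n^2 - 36*n + y*(-n - 3) - 27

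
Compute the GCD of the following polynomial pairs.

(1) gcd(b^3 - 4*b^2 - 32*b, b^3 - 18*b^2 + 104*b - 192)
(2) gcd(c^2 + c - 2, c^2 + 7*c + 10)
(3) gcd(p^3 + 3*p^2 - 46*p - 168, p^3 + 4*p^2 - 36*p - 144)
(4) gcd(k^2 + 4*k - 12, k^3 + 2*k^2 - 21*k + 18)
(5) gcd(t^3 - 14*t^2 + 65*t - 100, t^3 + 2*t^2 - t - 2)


(1) = gcd(b*(b - 8)*(b + 4), (b - 8)*(b - 6)*(b - 4)) = b - 8
(2) = gcd((c - 1)*(c + 2), (c + 2)*(c + 5)) = c + 2
(3) = p^2 + 10*p + 24
(4) = k + 6
(5) = gcd((t - 5)^2*(t - 4), (t - 1)*(t + 1)*(t + 2)) = 1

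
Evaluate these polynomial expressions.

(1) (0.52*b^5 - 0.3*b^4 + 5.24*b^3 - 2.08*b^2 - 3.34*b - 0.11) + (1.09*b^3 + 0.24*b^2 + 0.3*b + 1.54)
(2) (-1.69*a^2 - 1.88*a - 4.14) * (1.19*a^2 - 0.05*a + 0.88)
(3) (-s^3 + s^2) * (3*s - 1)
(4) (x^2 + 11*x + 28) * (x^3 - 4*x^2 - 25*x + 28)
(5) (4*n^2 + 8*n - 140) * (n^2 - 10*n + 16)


(1) = 0.52*b^5 - 0.3*b^4 + 6.33*b^3 - 1.84*b^2 - 3.04*b + 1.43
(2) = -2.0111*a^4 - 2.1527*a^3 - 6.3198*a^2 - 1.4474*a - 3.6432
(3) = -3*s^4 + 4*s^3 - s^2
(4) = x^5 + 7*x^4 - 41*x^3 - 359*x^2 - 392*x + 784
(5) = 4*n^4 - 32*n^3 - 156*n^2 + 1528*n - 2240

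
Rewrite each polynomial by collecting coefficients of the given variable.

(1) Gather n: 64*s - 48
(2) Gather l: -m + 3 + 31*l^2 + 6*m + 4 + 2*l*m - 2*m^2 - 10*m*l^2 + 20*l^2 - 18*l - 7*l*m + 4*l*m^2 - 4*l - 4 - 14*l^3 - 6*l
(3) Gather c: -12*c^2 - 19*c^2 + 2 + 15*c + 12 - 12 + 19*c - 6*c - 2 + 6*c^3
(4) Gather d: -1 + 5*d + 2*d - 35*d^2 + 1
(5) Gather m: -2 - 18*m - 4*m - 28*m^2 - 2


(1) = 64*s - 48
(2) = -14*l^3 + l^2*(51 - 10*m) + l*(4*m^2 - 5*m - 28) - 2*m^2 + 5*m + 3
(3) = 6*c^3 - 31*c^2 + 28*c
(4) = -35*d^2 + 7*d
(5) = -28*m^2 - 22*m - 4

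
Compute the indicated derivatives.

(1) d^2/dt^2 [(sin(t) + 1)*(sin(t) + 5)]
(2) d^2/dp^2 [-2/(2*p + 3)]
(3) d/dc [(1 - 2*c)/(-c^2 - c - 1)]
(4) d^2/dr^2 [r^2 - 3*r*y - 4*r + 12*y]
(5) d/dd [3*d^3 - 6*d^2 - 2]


(1) = -6*sin(t) + 2*cos(2*t)
(2) = -16/(2*p + 3)^3
(3) = (2*c^2 + 2*c - (2*c - 1)*(2*c + 1) + 2)/(c^2 + c + 1)^2
(4) = 2
(5) = 3*d*(3*d - 4)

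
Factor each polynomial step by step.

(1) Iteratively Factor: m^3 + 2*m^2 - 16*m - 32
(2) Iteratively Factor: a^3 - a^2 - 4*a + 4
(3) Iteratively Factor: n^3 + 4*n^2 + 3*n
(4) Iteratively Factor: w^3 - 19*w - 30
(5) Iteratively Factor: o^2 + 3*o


(1) = (m - 4)*(m^2 + 6*m + 8) = (m - 4)*(m + 4)*(m + 2)
(2) = (a - 1)*(a^2 - 4) = (a - 1)*(a + 2)*(a - 2)
(3) = (n + 3)*(n^2 + n) = n*(n + 3)*(n + 1)
(4) = (w - 5)*(w^2 + 5*w + 6) = (w - 5)*(w + 3)*(w + 2)
(5) = (o)*(o + 3)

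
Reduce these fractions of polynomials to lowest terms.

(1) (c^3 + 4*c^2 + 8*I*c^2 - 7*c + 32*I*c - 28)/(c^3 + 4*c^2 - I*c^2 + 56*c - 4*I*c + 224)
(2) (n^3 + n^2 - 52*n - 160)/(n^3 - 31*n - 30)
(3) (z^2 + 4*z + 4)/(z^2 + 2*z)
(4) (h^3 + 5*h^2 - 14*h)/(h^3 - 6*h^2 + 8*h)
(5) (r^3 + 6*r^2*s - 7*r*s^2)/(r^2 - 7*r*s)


(1) = (c + I)/(c - 8*I)
(2) = (n^2 - 4*n - 32)/(n^2 - 5*n - 6)
(3) = (z + 2)/z
(4) = (h + 7)/(h - 4)
(5) = (r^2 + 6*r*s - 7*s^2)/(r - 7*s)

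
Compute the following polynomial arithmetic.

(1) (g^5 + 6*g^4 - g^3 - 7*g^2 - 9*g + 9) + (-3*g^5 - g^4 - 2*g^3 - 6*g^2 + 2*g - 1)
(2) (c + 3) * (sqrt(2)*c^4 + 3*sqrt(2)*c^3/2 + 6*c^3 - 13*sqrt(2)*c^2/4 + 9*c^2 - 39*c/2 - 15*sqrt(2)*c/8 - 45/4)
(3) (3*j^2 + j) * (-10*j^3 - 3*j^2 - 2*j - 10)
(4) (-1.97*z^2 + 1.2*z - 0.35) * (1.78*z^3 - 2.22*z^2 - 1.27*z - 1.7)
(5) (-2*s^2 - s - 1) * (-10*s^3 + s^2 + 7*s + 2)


(1) = -2*g^5 + 5*g^4 - 3*g^3 - 13*g^2 - 7*g + 8
(2) = sqrt(2)*c^5 + 6*c^4 + 9*sqrt(2)*c^4/2 + 5*sqrt(2)*c^3/4 + 27*c^3 - 93*sqrt(2)*c^2/8 + 15*c^2/2 - 279*c/4 - 45*sqrt(2)*c/8 - 135/4
(3) = -30*j^5 - 19*j^4 - 9*j^3 - 32*j^2 - 10*j
(4) = -3.5066*z^5 + 6.5094*z^4 - 0.7851*z^3 + 2.602*z^2 - 1.5955*z + 0.595
(5) = 20*s^5 + 8*s^4 - 5*s^3 - 12*s^2 - 9*s - 2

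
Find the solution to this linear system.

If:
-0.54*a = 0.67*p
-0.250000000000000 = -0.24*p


Then:
a = -1.29
p = 1.04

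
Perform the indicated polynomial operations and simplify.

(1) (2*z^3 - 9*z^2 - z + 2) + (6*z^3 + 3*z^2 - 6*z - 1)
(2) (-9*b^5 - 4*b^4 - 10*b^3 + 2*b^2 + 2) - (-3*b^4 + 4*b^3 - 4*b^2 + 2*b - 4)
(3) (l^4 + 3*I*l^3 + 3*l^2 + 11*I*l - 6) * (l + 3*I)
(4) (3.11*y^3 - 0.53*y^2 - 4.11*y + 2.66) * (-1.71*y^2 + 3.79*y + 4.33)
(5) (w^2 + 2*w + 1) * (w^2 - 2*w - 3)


(1) = 8*z^3 - 6*z^2 - 7*z + 1
(2) = -9*b^5 - b^4 - 14*b^3 + 6*b^2 - 2*b + 6
(3) = l^5 + 6*I*l^4 - 6*l^3 + 20*I*l^2 - 39*l - 18*I
(4) = -5.3181*y^5 + 12.6932*y^4 + 18.4857*y^3 - 22.4204*y^2 - 7.7149*y + 11.5178
(5) = w^4 - 6*w^2 - 8*w - 3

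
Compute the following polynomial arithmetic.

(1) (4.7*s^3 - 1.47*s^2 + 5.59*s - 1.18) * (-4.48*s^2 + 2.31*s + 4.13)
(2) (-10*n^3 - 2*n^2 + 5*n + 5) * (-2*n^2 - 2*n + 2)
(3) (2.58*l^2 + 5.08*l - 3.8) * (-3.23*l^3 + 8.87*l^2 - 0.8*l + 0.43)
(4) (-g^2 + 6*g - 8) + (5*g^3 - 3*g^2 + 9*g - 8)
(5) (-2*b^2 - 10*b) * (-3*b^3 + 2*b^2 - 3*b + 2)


(1) = -21.056*s^5 + 17.4426*s^4 - 9.0279*s^3 + 12.1282*s^2 + 20.3609*s - 4.8734
(2) = 20*n^5 + 24*n^4 - 26*n^3 - 24*n^2 + 10
(3) = -8.3334*l^5 + 6.4762*l^4 + 55.2696*l^3 - 36.6606*l^2 + 5.2244*l - 1.634
(4) = 5*g^3 - 4*g^2 + 15*g - 16
(5) = 6*b^5 + 26*b^4 - 14*b^3 + 26*b^2 - 20*b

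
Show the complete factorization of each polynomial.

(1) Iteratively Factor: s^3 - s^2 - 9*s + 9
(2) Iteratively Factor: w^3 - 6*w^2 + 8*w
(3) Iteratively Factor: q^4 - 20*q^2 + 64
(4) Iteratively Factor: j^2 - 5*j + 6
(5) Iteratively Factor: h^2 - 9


(1) = (s + 3)*(s^2 - 4*s + 3) = (s - 3)*(s + 3)*(s - 1)
(2) = (w)*(w^2 - 6*w + 8) = w*(w - 4)*(w - 2)
(3) = (q - 2)*(q^3 + 2*q^2 - 16*q - 32) = (q - 2)*(q + 4)*(q^2 - 2*q - 8) = (q - 2)*(q + 2)*(q + 4)*(q - 4)
(4) = (j - 2)*(j - 3)
(5) = (h - 3)*(h + 3)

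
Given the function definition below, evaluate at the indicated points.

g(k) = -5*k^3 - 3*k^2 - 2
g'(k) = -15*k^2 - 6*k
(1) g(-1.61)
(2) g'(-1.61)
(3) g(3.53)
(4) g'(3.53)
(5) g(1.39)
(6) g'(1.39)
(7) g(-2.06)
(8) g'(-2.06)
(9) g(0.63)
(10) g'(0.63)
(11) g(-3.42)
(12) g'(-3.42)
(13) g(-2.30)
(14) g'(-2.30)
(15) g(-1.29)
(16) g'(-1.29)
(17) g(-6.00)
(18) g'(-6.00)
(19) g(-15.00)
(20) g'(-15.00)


(1) = 11.09
(2) = -29.22
(3) = -259.32
(4) = -208.09
(5) = -21.22
(6) = -37.32
(7) = 28.98
(8) = -51.29
(9) = -4.44
(10) = -9.73
(11) = 162.92
(12) = -154.93
(13) = 42.96
(14) = -65.55
(15) = 3.74
(16) = -17.22
(17) = 970.00
(18) = -504.00
(19) = 16198.00
(20) = -3285.00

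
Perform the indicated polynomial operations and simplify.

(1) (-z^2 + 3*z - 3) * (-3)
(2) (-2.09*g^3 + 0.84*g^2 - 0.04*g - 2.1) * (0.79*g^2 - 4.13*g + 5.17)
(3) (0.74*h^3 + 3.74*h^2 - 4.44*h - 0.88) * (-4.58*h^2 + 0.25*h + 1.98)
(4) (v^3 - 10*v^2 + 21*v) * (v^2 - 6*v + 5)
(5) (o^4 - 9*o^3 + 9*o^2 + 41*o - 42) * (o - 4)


(1) = 3*z^2 - 9*z + 9
(2) = -1.6511*g^5 + 9.2953*g^4 - 14.3061*g^3 + 2.849*g^2 + 8.4662*g - 10.857
(3) = -3.3892*h^5 - 16.9442*h^4 + 22.7354*h^3 + 10.3256*h^2 - 9.0112*h - 1.7424
(4) = v^5 - 16*v^4 + 86*v^3 - 176*v^2 + 105*v
(5) = o^5 - 13*o^4 + 45*o^3 + 5*o^2 - 206*o + 168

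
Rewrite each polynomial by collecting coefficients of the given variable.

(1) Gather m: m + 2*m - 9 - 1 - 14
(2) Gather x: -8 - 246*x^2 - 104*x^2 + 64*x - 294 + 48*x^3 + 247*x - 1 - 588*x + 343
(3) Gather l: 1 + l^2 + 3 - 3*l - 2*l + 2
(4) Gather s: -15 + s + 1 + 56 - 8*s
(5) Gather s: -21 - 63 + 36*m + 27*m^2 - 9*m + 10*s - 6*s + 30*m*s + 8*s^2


(1) = 3*m - 24
(2) = 48*x^3 - 350*x^2 - 277*x + 40
(3) = l^2 - 5*l + 6
(4) = 42 - 7*s
(5) = 27*m^2 + 27*m + 8*s^2 + s*(30*m + 4) - 84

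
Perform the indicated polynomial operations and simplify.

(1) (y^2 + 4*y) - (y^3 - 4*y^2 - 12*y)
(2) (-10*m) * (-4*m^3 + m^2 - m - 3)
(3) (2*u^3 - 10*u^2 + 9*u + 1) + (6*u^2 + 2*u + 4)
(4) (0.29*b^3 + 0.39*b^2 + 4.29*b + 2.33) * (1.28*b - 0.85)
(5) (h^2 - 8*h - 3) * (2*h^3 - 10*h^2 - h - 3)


(1) = -y^3 + 5*y^2 + 16*y
(2) = 40*m^4 - 10*m^3 + 10*m^2 + 30*m
(3) = 2*u^3 - 4*u^2 + 11*u + 5
(4) = 0.3712*b^4 + 0.2527*b^3 + 5.1597*b^2 - 0.6641*b - 1.9805
(5) = 2*h^5 - 26*h^4 + 73*h^3 + 35*h^2 + 27*h + 9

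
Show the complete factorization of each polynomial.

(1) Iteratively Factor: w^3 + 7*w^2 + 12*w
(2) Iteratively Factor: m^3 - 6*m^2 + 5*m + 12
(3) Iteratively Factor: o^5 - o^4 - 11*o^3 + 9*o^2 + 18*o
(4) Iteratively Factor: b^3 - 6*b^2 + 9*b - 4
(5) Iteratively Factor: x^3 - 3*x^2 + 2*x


(1) = (w)*(w^2 + 7*w + 12) = w*(w + 4)*(w + 3)
(2) = (m + 1)*(m^2 - 7*m + 12) = (m - 3)*(m + 1)*(m - 4)
(3) = (o - 3)*(o^4 + 2*o^3 - 5*o^2 - 6*o) = (o - 3)*(o - 2)*(o^3 + 4*o^2 + 3*o) = (o - 3)*(o - 2)*(o + 1)*(o^2 + 3*o) = o*(o - 3)*(o - 2)*(o + 1)*(o + 3)
(4) = (b - 1)*(b^2 - 5*b + 4) = (b - 1)^2*(b - 4)
(5) = (x)*(x^2 - 3*x + 2) = x*(x - 2)*(x - 1)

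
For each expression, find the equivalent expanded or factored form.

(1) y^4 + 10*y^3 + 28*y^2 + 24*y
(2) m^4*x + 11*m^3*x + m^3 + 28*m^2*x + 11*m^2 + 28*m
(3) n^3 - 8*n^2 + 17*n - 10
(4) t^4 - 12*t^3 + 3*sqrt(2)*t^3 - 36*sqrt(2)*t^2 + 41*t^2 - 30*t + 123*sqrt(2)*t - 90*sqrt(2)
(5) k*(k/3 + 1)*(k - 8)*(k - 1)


(1) = y*(y + 2)^2*(y + 6)
(2) = m*(m + 4)*(m + 7)*(m*x + 1)
(3) = (n - 5)*(n - 2)*(n - 1)
(4) = (t - 6)*(t - 5)*(t - 1)*(t + 3*sqrt(2))
(5) = k^4/3 - 2*k^3 - 19*k^2/3 + 8*k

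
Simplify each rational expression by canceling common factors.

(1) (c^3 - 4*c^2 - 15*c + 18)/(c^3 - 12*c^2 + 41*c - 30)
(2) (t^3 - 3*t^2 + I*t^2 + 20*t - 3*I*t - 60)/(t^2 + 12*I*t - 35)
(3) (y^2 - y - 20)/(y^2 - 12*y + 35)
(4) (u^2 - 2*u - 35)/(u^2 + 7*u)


(1) = (c + 3)/(c - 5)
(2) = (t^2 + t*(-3 - 4*I) + 12*I)/(t + 7*I)
(3) = (y + 4)/(y - 7)
(4) = (u^2 - 2*u - 35)/(u^2 + 7*u)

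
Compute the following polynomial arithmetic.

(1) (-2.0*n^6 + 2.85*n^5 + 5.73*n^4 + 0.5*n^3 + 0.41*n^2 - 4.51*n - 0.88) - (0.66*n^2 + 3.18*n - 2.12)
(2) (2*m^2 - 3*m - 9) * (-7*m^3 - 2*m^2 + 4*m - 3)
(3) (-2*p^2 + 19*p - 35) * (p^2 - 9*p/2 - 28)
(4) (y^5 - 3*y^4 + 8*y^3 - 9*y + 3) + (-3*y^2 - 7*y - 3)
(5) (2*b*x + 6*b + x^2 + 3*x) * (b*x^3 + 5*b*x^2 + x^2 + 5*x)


(1) = -2.0*n^6 + 2.85*n^5 + 5.73*n^4 + 0.5*n^3 - 0.25*n^2 - 7.69*n + 1.24
(2) = -14*m^5 + 17*m^4 + 77*m^3 - 27*m + 27
(3) = -2*p^4 + 28*p^3 - 129*p^2/2 - 749*p/2 + 980
(4) = y^5 - 3*y^4 + 8*y^3 - 3*y^2 - 16*y
(5) = 2*b^2*x^4 + 16*b^2*x^3 + 30*b^2*x^2 + b*x^5 + 8*b*x^4 + 17*b*x^3 + 16*b*x^2 + 30*b*x + x^4 + 8*x^3 + 15*x^2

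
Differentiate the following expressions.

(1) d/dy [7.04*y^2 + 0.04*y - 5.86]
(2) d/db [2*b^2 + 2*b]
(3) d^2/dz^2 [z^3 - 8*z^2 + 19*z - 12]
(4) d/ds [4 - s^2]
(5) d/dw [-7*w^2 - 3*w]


(1) = 14.08*y + 0.04
(2) = 4*b + 2
(3) = 6*z - 16
(4) = -2*s
(5) = -14*w - 3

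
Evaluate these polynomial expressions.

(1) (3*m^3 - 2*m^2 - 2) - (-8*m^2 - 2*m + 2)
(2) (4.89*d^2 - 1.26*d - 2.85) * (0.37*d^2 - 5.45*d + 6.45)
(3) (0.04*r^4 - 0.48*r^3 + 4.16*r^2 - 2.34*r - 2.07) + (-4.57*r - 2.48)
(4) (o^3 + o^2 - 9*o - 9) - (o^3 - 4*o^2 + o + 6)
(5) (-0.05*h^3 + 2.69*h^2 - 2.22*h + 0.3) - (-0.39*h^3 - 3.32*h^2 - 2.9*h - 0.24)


(1) = 3*m^3 + 6*m^2 + 2*m - 4
(2) = 1.8093*d^4 - 27.1167*d^3 + 37.353*d^2 + 7.4055*d - 18.3825
(3) = 0.04*r^4 - 0.48*r^3 + 4.16*r^2 - 6.91*r - 4.55
(4) = 5*o^2 - 10*o - 15
(5) = 0.34*h^3 + 6.01*h^2 + 0.68*h + 0.54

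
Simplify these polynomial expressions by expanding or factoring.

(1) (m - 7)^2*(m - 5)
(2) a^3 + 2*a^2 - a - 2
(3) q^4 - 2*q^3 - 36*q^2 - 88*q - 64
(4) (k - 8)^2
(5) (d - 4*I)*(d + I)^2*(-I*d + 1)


(1) = m^3 - 19*m^2 + 119*m - 245
(2) = (a - 1)*(a + 1)*(a + 2)
(3) = (q - 8)*(q + 2)^3
(4) = k^2 - 16*k + 64
(5) = -I*d^4 - d^3 - 9*I*d^2 + 11*d + 4*I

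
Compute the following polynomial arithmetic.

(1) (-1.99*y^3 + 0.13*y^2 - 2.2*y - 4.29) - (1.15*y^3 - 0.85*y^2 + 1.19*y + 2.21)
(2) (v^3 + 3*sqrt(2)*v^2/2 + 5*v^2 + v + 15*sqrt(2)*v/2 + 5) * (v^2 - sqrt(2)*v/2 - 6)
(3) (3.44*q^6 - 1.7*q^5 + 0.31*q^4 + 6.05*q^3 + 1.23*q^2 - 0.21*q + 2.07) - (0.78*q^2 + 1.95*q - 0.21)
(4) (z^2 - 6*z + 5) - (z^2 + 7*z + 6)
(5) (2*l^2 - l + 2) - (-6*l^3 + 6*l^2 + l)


(1) = -3.14*y^3 + 0.98*y^2 - 3.39*y - 6.5
(2) = v^5 + sqrt(2)*v^4 + 5*v^4 - 13*v^3/2 + 5*sqrt(2)*v^3 - 65*v^2/2 - 19*sqrt(2)*v^2/2 - 95*sqrt(2)*v/2 - 6*v - 30
(3) = 3.44*q^6 - 1.7*q^5 + 0.31*q^4 + 6.05*q^3 + 0.45*q^2 - 2.16*q + 2.28
(4) = -13*z - 1
(5) = 6*l^3 - 4*l^2 - 2*l + 2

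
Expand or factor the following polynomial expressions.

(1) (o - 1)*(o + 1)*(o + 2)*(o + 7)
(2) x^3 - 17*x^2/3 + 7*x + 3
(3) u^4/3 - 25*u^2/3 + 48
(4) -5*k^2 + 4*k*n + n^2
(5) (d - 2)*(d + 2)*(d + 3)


(1) = o^4 + 9*o^3 + 13*o^2 - 9*o - 14
(2) = (x - 3)^2*(x + 1/3)
(3) = (u/3 + 1)*(u - 4)*(u - 3)*(u + 4)
(4) = (-k + n)*(5*k + n)
(5) = d^3 + 3*d^2 - 4*d - 12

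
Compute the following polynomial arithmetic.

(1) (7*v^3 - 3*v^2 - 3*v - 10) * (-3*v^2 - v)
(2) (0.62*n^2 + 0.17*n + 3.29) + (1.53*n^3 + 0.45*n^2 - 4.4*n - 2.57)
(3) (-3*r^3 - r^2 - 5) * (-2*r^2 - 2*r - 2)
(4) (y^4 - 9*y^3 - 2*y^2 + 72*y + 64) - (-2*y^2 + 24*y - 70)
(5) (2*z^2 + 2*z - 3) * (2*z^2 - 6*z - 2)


(1) = -21*v^5 + 2*v^4 + 12*v^3 + 33*v^2 + 10*v
(2) = 1.53*n^3 + 1.07*n^2 - 4.23*n + 0.72
(3) = 6*r^5 + 8*r^4 + 8*r^3 + 12*r^2 + 10*r + 10
(4) = y^4 - 9*y^3 + 48*y + 134
(5) = 4*z^4 - 8*z^3 - 22*z^2 + 14*z + 6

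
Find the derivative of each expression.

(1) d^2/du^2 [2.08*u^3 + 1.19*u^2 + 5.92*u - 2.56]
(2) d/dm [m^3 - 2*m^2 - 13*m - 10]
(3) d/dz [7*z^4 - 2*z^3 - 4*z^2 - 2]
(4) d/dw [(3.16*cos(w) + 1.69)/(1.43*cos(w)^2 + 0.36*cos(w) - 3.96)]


(1) = 12.48*u + 2.38
(2) = 3*m^2 - 4*m - 13
(3) = 2*z*(14*z^2 - 3*z - 4)
(4) = (4.5188*cos(w)^2 + 4.8334*cos(w) + 13.122)*sin(w)/(2.0449*cos(w)^4 + 1.0296*cos(w)^3 - 11.196*cos(w)^2 - 2.8512*cos(w) + 15.6816)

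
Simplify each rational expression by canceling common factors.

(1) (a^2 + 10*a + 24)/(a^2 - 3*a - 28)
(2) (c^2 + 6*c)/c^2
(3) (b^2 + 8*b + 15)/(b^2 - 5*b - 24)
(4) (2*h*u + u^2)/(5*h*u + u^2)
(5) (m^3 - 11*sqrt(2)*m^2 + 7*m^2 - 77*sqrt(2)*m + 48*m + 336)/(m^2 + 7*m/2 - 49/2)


(1) = (a + 6)/(a - 7)
(2) = (c + 6)/c
(3) = (b + 5)/(b - 8)
(4) = (2*h + u)/(5*h + u)
(5) = (2*m^2 - 22*sqrt(2)*m + 96)/(2*m - 7)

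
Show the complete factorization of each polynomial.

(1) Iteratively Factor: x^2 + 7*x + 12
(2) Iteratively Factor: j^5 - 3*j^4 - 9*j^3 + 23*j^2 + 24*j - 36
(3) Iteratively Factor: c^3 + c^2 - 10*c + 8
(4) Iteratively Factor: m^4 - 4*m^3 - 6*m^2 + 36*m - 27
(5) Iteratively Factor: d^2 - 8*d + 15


(1) = (x + 4)*(x + 3)
(2) = (j - 1)*(j^4 - 2*j^3 - 11*j^2 + 12*j + 36) = (j - 3)*(j - 1)*(j^3 + j^2 - 8*j - 12) = (j - 3)*(j - 1)*(j + 2)*(j^2 - j - 6) = (j - 3)*(j - 1)*(j + 2)^2*(j - 3)
(3) = (c + 4)*(c^2 - 3*c + 2) = (c - 1)*(c + 4)*(c - 2)
(4) = (m - 1)*(m^3 - 3*m^2 - 9*m + 27) = (m - 3)*(m - 1)*(m^2 - 9) = (m - 3)^2*(m - 1)*(m + 3)
(5) = (d - 5)*(d - 3)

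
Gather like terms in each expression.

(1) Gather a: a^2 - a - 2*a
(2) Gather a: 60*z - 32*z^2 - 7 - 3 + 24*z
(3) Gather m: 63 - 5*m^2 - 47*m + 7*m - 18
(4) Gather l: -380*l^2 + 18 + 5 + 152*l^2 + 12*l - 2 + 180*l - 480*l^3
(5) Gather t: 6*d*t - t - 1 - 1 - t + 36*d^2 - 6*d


(1) = a^2 - 3*a
(2) = -32*z^2 + 84*z - 10
(3) = -5*m^2 - 40*m + 45
(4) = -480*l^3 - 228*l^2 + 192*l + 21
(5) = 36*d^2 - 6*d + t*(6*d - 2) - 2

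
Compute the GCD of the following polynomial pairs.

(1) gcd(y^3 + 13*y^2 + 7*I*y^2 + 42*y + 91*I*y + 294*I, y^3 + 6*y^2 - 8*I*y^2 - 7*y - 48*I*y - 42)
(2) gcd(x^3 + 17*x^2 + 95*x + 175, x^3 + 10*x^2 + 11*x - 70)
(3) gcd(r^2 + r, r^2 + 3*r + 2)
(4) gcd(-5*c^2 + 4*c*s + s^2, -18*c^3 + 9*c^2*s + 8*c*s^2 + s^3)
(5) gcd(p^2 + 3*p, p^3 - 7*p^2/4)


(1) = y + 6
(2) = x^2 + 12*x + 35
(3) = r + 1
(4) = -c + s
(5) = gcd(p*(p + 3), p^2*(p - 7/4)) = p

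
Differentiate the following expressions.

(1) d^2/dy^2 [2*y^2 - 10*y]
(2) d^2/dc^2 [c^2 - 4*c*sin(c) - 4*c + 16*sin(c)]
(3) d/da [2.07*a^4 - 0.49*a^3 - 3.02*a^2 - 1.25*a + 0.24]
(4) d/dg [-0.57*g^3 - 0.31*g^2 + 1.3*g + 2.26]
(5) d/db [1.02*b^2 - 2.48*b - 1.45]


(1) = 4
(2) = 4*c*sin(c) - 16*sin(c) - 8*cos(c) + 2
(3) = 8.28*a^3 - 1.47*a^2 - 6.04*a - 1.25
(4) = -1.71*g^2 - 0.62*g + 1.3
(5) = 2.04*b - 2.48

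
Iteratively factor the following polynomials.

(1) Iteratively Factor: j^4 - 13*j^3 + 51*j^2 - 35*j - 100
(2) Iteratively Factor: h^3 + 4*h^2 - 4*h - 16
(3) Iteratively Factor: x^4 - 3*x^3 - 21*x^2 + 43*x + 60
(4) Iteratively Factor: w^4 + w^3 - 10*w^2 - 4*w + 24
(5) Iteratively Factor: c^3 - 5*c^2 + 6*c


(1) = (j - 5)*(j^3 - 8*j^2 + 11*j + 20) = (j - 5)*(j - 4)*(j^2 - 4*j - 5) = (j - 5)*(j - 4)*(j + 1)*(j - 5)
(2) = (h + 4)*(h^2 - 4) = (h + 2)*(h + 4)*(h - 2)
(3) = (x - 3)*(x^3 - 21*x - 20) = (x - 5)*(x - 3)*(x^2 + 5*x + 4) = (x - 5)*(x - 3)*(x + 1)*(x + 4)
(4) = (w - 2)*(w^3 + 3*w^2 - 4*w - 12) = (w - 2)*(w + 3)*(w^2 - 4) = (w - 2)*(w + 2)*(w + 3)*(w - 2)
(5) = (c)*(c^2 - 5*c + 6) = c*(c - 3)*(c - 2)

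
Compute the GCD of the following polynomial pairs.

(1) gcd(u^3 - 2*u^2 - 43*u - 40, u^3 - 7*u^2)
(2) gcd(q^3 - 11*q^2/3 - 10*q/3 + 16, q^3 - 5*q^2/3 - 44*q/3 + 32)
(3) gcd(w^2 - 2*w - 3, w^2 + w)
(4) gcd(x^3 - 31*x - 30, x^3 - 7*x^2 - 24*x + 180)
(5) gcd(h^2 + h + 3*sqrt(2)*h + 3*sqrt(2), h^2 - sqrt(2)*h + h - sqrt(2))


(1) = 1
(2) = gcd((q - 3)*(q - 8/3)*(q + 2), (q - 3)*(q - 8/3)*(q + 4)) = q^2 - 17*q/3 + 8
(3) = w + 1
(4) = gcd((x - 6)*(x + 1)*(x + 5), (x - 6)^2*(x + 5)) = x^2 - x - 30
(5) = h + 1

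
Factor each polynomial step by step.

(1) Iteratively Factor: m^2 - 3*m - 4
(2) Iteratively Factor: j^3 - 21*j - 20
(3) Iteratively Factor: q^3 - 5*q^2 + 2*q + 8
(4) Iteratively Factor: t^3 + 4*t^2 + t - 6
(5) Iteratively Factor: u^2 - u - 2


(1) = (m - 4)*(m + 1)
(2) = (j + 4)*(j^2 - 4*j - 5) = (j - 5)*(j + 4)*(j + 1)
(3) = (q - 4)*(q^2 - q - 2) = (q - 4)*(q + 1)*(q - 2)
(4) = (t - 1)*(t^2 + 5*t + 6) = (t - 1)*(t + 3)*(t + 2)
(5) = (u + 1)*(u - 2)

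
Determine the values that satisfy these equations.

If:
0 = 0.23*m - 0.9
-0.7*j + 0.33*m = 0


Then:
j = 1.84
m = 3.91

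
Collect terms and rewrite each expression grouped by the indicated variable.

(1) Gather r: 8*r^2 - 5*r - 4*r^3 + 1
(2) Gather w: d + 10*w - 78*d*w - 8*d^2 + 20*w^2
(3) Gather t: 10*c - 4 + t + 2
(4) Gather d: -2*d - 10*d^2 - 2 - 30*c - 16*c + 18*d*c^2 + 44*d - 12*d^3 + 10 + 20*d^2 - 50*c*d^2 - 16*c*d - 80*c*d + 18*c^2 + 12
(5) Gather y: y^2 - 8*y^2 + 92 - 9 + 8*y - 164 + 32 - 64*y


(1) = -4*r^3 + 8*r^2 - 5*r + 1
(2) = -8*d^2 + d + 20*w^2 + w*(10 - 78*d)
(3) = 10*c + t - 2
(4) = 18*c^2 - 46*c - 12*d^3 + d^2*(10 - 50*c) + d*(18*c^2 - 96*c + 42) + 20
(5) = -7*y^2 - 56*y - 49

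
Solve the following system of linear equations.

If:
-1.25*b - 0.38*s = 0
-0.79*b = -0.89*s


Then:
b = 0.00
s = 0.00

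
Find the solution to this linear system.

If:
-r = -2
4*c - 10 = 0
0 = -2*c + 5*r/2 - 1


Then:
No Solution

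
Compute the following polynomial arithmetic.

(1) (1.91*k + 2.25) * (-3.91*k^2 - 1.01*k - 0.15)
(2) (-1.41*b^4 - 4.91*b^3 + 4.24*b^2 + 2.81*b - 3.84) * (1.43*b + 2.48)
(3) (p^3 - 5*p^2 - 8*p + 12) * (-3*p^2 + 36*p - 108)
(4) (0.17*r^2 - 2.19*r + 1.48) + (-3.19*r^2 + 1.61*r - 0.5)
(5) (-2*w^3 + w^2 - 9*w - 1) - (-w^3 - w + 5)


(1) = -7.4681*k^3 - 10.7266*k^2 - 2.559*k - 0.3375
(2) = -2.0163*b^5 - 10.5181*b^4 - 6.1136*b^3 + 14.5335*b^2 + 1.4776*b - 9.5232
(3) = -3*p^5 + 51*p^4 - 264*p^3 + 216*p^2 + 1296*p - 1296
(4) = -3.02*r^2 - 0.58*r + 0.98
(5) = -w^3 + w^2 - 8*w - 6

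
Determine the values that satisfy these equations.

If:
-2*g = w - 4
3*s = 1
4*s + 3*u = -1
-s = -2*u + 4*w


Then:
g = 161/72
s = 1/3
u = -7/9
w = -17/36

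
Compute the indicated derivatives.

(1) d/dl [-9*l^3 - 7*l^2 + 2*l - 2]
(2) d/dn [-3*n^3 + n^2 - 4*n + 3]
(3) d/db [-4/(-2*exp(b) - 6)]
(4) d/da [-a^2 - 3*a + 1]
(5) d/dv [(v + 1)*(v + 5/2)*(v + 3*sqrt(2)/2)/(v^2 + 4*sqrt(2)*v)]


(1) = -27*l^2 - 14*l + 2
(2) = -9*n^2 + 2*n - 4
(3) = -2*exp(b)/(exp(b) + 3)^2
(4) = -2*a - 3
(5) = (4*v^4 + 32*sqrt(2)*v^3 + 38*v^2 + 35*sqrt(2)*v^2 - 30*sqrt(2)*v - 120)/(4*v^2*(v^2 + 8*sqrt(2)*v + 32))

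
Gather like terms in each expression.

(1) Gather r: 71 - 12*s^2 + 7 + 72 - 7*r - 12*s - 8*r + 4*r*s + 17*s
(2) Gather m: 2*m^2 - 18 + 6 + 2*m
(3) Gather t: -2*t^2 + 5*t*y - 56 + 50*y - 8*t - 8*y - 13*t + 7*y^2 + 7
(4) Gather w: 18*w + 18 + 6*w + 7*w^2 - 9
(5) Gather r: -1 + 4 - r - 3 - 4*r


(1) = r*(4*s - 15) - 12*s^2 + 5*s + 150
(2) = 2*m^2 + 2*m - 12
(3) = -2*t^2 + t*(5*y - 21) + 7*y^2 + 42*y - 49
(4) = 7*w^2 + 24*w + 9
(5) = -5*r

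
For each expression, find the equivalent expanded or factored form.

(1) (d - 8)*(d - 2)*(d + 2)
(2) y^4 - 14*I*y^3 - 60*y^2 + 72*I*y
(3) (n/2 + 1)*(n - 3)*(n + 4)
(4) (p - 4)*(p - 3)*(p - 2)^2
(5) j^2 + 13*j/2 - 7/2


(1) = d^3 - 8*d^2 - 4*d + 32
(2) = y*(y - 6*I)^2*(y - 2*I)
(3) = n^3/2 + 3*n^2/2 - 5*n - 12
(4) = p^4 - 11*p^3 + 44*p^2 - 76*p + 48
(5) = (j - 1/2)*(j + 7)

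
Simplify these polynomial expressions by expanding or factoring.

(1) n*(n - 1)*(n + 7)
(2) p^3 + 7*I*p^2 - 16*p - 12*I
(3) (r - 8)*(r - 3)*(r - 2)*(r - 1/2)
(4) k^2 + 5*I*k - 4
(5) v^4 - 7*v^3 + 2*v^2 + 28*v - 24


(1) = n^3 + 6*n^2 - 7*n
(2) = (p + 2*I)^2*(p + 3*I)
(3) = r^4 - 27*r^3/2 + 105*r^2/2 - 71*r + 24
(4) = (k + I)*(k + 4*I)
(5) = (v - 6)*(v - 2)*(v - 1)*(v + 2)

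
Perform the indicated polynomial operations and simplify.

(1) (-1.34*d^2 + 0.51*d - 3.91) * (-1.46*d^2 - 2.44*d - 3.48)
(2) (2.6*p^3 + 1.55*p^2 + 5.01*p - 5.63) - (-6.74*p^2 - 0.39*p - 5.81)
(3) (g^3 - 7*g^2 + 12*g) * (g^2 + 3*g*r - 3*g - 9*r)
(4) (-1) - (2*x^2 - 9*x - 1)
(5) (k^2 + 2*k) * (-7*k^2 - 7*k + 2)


(1) = 1.9564*d^4 + 2.525*d^3 + 9.1274*d^2 + 7.7656*d + 13.6068
(2) = 2.6*p^3 + 8.29*p^2 + 5.4*p + 0.18
(3) = g^5 + 3*g^4*r - 10*g^4 - 30*g^3*r + 33*g^3 + 99*g^2*r - 36*g^2 - 108*g*r
(4) = -2*x^2 + 9*x
(5) = -7*k^4 - 21*k^3 - 12*k^2 + 4*k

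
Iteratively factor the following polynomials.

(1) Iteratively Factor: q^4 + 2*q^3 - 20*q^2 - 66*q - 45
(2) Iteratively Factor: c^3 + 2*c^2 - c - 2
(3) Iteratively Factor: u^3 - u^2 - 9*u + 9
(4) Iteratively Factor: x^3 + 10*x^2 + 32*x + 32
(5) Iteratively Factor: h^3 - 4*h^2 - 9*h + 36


(1) = (q + 3)*(q^3 - q^2 - 17*q - 15) = (q + 1)*(q + 3)*(q^2 - 2*q - 15) = (q - 5)*(q + 1)*(q + 3)*(q + 3)
(2) = (c + 2)*(c^2 - 1) = (c + 1)*(c + 2)*(c - 1)
(3) = (u + 3)*(u^2 - 4*u + 3) = (u - 3)*(u + 3)*(u - 1)
(4) = (x + 4)*(x^2 + 6*x + 8) = (x + 2)*(x + 4)*(x + 4)
(5) = (h - 3)*(h^2 - h - 12) = (h - 4)*(h - 3)*(h + 3)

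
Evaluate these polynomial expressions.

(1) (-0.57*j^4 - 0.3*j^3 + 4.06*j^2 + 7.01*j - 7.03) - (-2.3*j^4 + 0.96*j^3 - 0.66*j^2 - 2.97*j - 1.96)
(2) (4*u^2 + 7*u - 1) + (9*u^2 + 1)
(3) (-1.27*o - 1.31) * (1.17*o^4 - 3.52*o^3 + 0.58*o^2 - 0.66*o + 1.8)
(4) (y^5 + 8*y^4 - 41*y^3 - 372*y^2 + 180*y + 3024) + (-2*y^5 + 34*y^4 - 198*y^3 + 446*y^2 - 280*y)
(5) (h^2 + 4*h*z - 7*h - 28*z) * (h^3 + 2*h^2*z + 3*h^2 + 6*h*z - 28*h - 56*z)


(1) = 1.73*j^4 - 1.26*j^3 + 4.72*j^2 + 9.98*j - 5.07
(2) = 13*u^2 + 7*u
(3) = -1.4859*o^5 + 2.9377*o^4 + 3.8746*o^3 + 0.0784*o^2 - 1.4214*o - 2.358
(4) = -y^5 + 42*y^4 - 239*y^3 + 74*y^2 - 100*y + 3024
(5) = h^5 + 6*h^4*z - 4*h^4 + 8*h^3*z^2 - 24*h^3*z - 49*h^3 - 32*h^2*z^2 - 294*h^2*z + 196*h^2 - 392*h*z^2 + 1176*h*z + 1568*z^2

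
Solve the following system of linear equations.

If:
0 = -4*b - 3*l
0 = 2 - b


Then:
b = 2
l = -8/3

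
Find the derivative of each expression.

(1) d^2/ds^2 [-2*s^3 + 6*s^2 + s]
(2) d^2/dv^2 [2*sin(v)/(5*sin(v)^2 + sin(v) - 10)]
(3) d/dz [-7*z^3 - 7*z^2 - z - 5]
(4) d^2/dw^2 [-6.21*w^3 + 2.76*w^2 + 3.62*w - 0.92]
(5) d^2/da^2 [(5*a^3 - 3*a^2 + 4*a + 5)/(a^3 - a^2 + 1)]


(1) = 12 - 12*s
(2) = 10*(-5*sin(v)^5 + sin(v)^4 - 50*sin(v)^3 - 2*sin(v)^2 + 40*sin(v) + 4)/(5*sin(v)^2 + sin(v) - 10)^3
(3) = -21*z^2 - 14*z - 1
(4) = 5.52 - 37.26*w
(5) = 4*(a^6 + 6*a^5 - 6*a^4 - 5*a^3 - 9*a^2 + 6*a + 1)/(a^9 - 3*a^8 + 3*a^7 + 2*a^6 - 6*a^5 + 3*a^4 + 3*a^3 - 3*a^2 + 1)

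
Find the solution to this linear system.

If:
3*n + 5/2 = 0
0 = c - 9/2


Then:
c = 9/2
n = -5/6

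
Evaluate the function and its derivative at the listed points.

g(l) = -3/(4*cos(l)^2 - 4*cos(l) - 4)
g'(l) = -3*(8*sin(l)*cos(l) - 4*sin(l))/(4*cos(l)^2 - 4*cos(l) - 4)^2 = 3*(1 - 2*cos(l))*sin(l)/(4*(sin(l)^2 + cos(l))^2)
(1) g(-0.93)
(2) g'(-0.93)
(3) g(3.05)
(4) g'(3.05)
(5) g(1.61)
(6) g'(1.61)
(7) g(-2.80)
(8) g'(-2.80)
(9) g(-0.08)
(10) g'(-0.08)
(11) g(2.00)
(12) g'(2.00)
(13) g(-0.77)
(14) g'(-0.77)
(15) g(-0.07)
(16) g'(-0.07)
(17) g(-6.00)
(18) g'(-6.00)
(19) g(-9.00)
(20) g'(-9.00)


(1) = 0.60
(2) = 0.08
(3) = -0.76
(4) = 0.21
(5) = 0.78
(6) = 0.88
(7) = -0.90
(8) = -1.05
(9) = 0.75
(10) = 0.06
(11) = 1.83
(12) = 7.41
(13) = 0.62
(14) = 0.16
(15) = 0.75
(16) = 0.05
(17) = 0.72
(18) = -0.18
(19) = -1.01
(20) = -1.59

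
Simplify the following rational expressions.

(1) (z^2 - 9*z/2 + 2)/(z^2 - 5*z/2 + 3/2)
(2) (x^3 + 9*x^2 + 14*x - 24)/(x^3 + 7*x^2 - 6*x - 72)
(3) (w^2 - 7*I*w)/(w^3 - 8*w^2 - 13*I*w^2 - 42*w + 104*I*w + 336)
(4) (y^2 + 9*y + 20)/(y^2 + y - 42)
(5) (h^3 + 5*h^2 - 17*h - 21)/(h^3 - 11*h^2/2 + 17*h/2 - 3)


(1) = (2*z^2 - 9*z + 4)/(2*z^2 - 5*z + 3)
(2) = (x - 1)/(x - 3)
(3) = w/(w^2 + w*(-8 - 6*I) + 48*I)
(4) = (y^2 + 9*y + 20)/(y^2 + y - 42)
(5) = (2*h^2 + 16*h + 14)/(2*h^2 - 5*h + 2)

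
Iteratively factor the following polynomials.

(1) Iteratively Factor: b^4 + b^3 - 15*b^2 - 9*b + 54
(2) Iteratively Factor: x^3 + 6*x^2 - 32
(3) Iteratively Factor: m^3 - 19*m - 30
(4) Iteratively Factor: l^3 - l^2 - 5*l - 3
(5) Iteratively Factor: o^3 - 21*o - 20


(1) = (b + 3)*(b^3 - 2*b^2 - 9*b + 18) = (b + 3)^2*(b^2 - 5*b + 6) = (b - 3)*(b + 3)^2*(b - 2)
(2) = (x + 4)*(x^2 + 2*x - 8) = (x - 2)*(x + 4)*(x + 4)
(3) = (m + 3)*(m^2 - 3*m - 10) = (m - 5)*(m + 3)*(m + 2)
(4) = (l + 1)*(l^2 - 2*l - 3) = (l - 3)*(l + 1)*(l + 1)
(5) = (o - 5)*(o^2 + 5*o + 4) = (o - 5)*(o + 4)*(o + 1)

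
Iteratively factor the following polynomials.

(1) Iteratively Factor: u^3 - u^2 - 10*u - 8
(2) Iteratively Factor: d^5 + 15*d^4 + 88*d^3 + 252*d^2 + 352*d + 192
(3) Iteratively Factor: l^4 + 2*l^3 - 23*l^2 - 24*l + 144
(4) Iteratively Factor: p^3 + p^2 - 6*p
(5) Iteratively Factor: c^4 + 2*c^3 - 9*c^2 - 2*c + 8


(1) = (u + 1)*(u^2 - 2*u - 8) = (u + 1)*(u + 2)*(u - 4)
(2) = (d + 2)*(d^4 + 13*d^3 + 62*d^2 + 128*d + 96) = (d + 2)*(d + 4)*(d^3 + 9*d^2 + 26*d + 24) = (d + 2)^2*(d + 4)*(d^2 + 7*d + 12) = (d + 2)^2*(d + 3)*(d + 4)*(d + 4)
(3) = (l - 3)*(l^3 + 5*l^2 - 8*l - 48) = (l - 3)^2*(l^2 + 8*l + 16) = (l - 3)^2*(l + 4)*(l + 4)
(4) = (p - 2)*(p^2 + 3*p) = p*(p - 2)*(p + 3)
(5) = (c - 1)*(c^3 + 3*c^2 - 6*c - 8) = (c - 1)*(c + 1)*(c^2 + 2*c - 8) = (c - 2)*(c - 1)*(c + 1)*(c + 4)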